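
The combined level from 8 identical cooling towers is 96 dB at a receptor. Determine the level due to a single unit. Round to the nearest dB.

Dividing the total intensity by 8 lowers the level by 10·log₁₀ 8 = 9.031 dB: L₁ = 96 − 9.031.

87 dB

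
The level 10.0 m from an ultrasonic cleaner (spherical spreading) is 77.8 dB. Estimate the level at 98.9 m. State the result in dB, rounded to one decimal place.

57.9 dB

Point-source attenuation: ΔL = 20·log₁₀(r₂/r₁) = 20·log₁₀(98.9/10.0) = 19.904 dB.
L₂ = 77.8 − 20·log₁₀(98.9/10.0) = 77.8 − 19.904 = 57.90 dB.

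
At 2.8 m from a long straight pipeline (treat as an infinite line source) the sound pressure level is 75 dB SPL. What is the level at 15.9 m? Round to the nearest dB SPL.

67 dB SPL

For a line source, L₂ = L₁ − 10·log₁₀(r₂/r₁).
L₂ = 75 − 10·log₁₀(15.9/2.8) = 75 − 7.542 = 67.46 dB SPL.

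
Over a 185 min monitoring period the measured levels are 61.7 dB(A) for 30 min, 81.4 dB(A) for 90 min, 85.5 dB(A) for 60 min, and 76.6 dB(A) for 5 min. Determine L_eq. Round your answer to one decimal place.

The energy average is taken in the linear domain: L_eq = 10·log₁₀[(Σ tᵢ·10^(Lᵢ/10))/T], T = 185 min.
Σ tᵢ·10^(Lᵢ/10) = 30·10^(61.7/10) + 90·10^(81.4/10) + 60·10^(85.5/10) + 5·10^(76.6/10) = 3.399e+10.
L_eq = 10·log₁₀(3.399e+10/185) = 82.64 dB(A).

82.6 dB(A)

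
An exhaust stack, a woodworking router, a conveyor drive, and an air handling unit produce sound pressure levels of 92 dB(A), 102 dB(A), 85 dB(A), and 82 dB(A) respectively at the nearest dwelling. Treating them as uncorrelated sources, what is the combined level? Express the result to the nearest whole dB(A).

Incoherent sources combine by intensity addition: L_total = 10·log₁₀(Σ 10^(L_i/10)).
Σ 10^(L/10) = 10^(92/10) + 10^(102/10) + 10^(85/10) + 10^(82/10) = 1.791e+10.
L_total = 10·log₁₀(1.791e+10) = 102.53 dB(A).

103 dB(A)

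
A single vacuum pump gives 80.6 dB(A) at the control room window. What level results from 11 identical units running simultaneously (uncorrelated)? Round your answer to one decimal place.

91.0 dB(A)

N identical incoherent sources raise the level by 10·log₁₀ N.
L_total = 80.6 + 10·log₁₀(11) = 80.6 + 10.414 = 91.01 dB(A).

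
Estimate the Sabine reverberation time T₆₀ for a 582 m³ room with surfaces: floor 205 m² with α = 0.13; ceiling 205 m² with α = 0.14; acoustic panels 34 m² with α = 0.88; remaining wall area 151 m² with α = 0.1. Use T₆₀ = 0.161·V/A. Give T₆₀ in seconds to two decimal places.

0.93 s

Total absorption A = 205·0.13 + 205·0.14 + 34·0.88 + 151·0.1 = 100.37 m² sabins.
T₆₀ = 0.161·V/A = 0.161·582/100.37 = 0.934 s.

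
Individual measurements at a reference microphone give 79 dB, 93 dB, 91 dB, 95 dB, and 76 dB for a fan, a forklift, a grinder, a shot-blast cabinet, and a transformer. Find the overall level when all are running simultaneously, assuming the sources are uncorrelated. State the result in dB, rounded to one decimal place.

98.2 dB

For uncorrelated sources the intensities add, so convert each level to linear form, sum, and take 10·log₁₀ of the total.
Σ 10^(L/10) = 10^(79/10) + 10^(93/10) + 10^(91/10) + 10^(95/10) + 10^(76/10) = 6.536e+09.
L_total = 10·log₁₀(6.536e+09) = 98.15 dB.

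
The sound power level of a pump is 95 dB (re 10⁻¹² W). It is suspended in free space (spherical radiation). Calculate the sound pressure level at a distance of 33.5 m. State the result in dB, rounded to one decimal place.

The power spreads over a sphere of area 4π·r², so L_p = L_w − 10·log₁₀(4π·r²).
4π·r² = 1.41e+04 m², 10·log₁₀ of that is 41.493 dB.
L_p = 95 − 41.493 = 53.51 dB.

53.5 dB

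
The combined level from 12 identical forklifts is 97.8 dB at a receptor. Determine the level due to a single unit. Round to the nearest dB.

12 equal contributions raise the level by 10·log₁₀ 12 = 10.792 dB, so each unit alone gives 97.8 − 10.792.

87 dB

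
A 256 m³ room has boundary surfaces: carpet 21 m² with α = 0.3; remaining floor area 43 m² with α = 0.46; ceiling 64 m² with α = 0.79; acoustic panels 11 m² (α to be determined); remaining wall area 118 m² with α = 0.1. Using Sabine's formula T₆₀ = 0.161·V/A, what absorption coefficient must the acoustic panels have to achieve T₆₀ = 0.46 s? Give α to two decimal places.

0.11

A = 0.161·V/T₆₀ = 0.161·256/0.46 = 89.60 m² sabins.
Absorption from the other surfaces = 21·0.3 + 43·0.46 + 64·0.79 + 118·0.1 = 88.44 m², so the acoustic panels must supply 1.16 m² over 11 m².
α = 1.16/11 = 0.105.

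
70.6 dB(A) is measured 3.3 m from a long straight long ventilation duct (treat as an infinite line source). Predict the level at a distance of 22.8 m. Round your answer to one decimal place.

62.2 dB(A)

Line-source attenuation: ΔL = 10·log₁₀(r₂/r₁) = 10·log₁₀(22.8/3.3) = 8.394 dB.
L₂ = 70.6 − 10·log₁₀(22.8/3.3) = 70.6 − 8.394 = 62.21 dB(A).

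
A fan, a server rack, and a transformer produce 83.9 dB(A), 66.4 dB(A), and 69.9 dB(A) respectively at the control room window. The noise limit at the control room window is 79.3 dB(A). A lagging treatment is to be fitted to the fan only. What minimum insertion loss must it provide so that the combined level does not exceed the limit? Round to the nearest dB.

Fixed contribution from the other sources: Σ 10^(L/10) = 10^(66.4/10) + 10^(69.9/10) = 1.414e+07 (71.50 dB(A)).
The limit corresponds to 10^(79.3/10) = 8.511e+07; subtracting the fixed part leaves 7.098e+07 for the fan, i.e. 78.51 dB(A).
So the fan must be reduced from 83.9 to 78.51 dB(A): IL = 5.39 dB.

5 dB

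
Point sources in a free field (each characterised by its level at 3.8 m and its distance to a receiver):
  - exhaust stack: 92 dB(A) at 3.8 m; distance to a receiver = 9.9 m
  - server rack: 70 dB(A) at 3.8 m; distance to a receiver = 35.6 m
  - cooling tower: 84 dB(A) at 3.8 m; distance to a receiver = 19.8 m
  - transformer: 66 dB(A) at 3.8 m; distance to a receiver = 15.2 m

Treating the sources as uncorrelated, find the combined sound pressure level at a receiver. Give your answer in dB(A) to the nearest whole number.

First find each source's level at the receiver (point-source: −20·log₁₀(r/r_ref)), then combine on an intensity basis.
exhaust stack: 92 − 20·log₁₀(9.9/3.8) = 92 − 8.32 = 83.68 dB(A).
server rack: 70 − 20·log₁₀(35.6/3.8) = 70 − 19.43 = 50.57 dB(A).
cooling tower: 84 − 20·log₁₀(19.8/3.8) = 84 − 14.34 = 69.66 dB(A).
transformer: 66 − 20·log₁₀(15.2/3.8) = 66 − 12.04 = 53.96 dB(A).
Σ 10^(L/10) = 2.431e+08 → L_total = 10·log₁₀(2.431e+08) = 83.86 dB(A).

84 dB(A)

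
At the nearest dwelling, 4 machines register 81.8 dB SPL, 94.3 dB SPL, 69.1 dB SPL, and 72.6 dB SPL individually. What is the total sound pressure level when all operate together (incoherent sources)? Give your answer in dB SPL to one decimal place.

94.6 dB SPL

Incoherent sources combine by intensity addition: L_total = 10·log₁₀(Σ 10^(L_i/10)).
Σ 10^(L/10) = 10^(81.8/10) + 10^(94.3/10) + 10^(69.1/10) + 10^(72.6/10) = 2.869e+09.
L_total = 10·log₁₀(2.869e+09) = 94.58 dB SPL.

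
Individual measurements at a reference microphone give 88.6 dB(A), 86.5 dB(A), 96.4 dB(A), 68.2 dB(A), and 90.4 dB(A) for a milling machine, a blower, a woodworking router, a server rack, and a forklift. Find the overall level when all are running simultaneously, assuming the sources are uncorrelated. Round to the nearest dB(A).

For uncorrelated sources the intensities add, so convert each level to linear form, sum, and take 10·log₁₀ of the total.
Σ 10^(L/10) = 10^(88.6/10) + 10^(86.5/10) + 10^(96.4/10) + 10^(68.2/10) + 10^(90.4/10) = 6.639e+09.
L_total = 10·log₁₀(6.639e+09) = 98.22 dB(A).

98 dB(A)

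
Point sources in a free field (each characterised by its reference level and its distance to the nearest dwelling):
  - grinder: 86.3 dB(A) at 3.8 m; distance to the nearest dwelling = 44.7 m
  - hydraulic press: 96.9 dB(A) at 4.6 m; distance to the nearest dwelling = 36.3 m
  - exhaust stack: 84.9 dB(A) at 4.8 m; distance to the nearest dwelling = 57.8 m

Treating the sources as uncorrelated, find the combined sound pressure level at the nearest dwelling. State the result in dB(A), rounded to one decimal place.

Apply inverse-square spreading to bring every level to the receiver, then sum 10^(L/10).
grinder: 86.3 − 20·log₁₀(44.7/3.8) = 86.3 − 21.41 = 64.89 dB(A).
hydraulic press: 96.9 − 20·log₁₀(36.3/4.6) = 96.9 − 17.94 = 78.96 dB(A).
exhaust stack: 84.9 − 20·log₁₀(57.8/4.8) = 84.9 − 21.61 = 63.29 dB(A).
Σ 10^(L/10) = 8.386e+07 → L_total = 10·log₁₀(8.386e+07) = 79.24 dB(A).

79.2 dB(A)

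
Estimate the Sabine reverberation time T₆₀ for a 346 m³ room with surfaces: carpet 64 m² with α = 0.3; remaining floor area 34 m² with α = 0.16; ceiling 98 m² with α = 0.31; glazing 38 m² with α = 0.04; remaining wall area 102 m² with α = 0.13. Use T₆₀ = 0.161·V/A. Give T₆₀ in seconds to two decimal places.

0.80 s

A = Σ Sᵢαᵢ = 64·0.3 + 34·0.16 + 98·0.31 + 38·0.04 + 102·0.13 = 69.80 m².
T₆₀ = 0.161 × 346 / 69.80 = 0.798 s.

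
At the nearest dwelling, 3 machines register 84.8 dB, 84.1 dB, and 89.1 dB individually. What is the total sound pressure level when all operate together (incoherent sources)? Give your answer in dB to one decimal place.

91.4 dB

For uncorrelated sources the intensities add, so convert each level to linear form, sum, and take 10·log₁₀ of the total.
Σ 10^(L/10) = 10^(84.8/10) + 10^(84.1/10) + 10^(89.1/10) = 1.372e+09.
L_total = 10·log₁₀(1.372e+09) = 91.37 dB.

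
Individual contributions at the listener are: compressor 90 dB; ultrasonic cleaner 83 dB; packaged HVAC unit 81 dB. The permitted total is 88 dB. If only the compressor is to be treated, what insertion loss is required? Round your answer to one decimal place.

5.1 dB

Everything except the compressor sums to 10^(83/10) + 10^(81/10) = 3.254e+08 in linear terms, 85.12 dB.
To meet 88 dB overall, the treated compressor may contribute at most 10^(88/10) − 3.254e+08 = 3.055e+08, i.e. 84.85 dB.
Required insertion loss = 90 − 84.85 = 5.15 dB.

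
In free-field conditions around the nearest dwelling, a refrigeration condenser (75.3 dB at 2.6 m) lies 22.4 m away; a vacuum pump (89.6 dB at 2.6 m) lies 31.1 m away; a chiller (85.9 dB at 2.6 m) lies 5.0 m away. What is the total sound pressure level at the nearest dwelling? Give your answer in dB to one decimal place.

First find each source's level at the receiver (point-source: −20·log₁₀(r/r_ref)), then combine on an intensity basis.
refrigeration condenser: 75.3 − 20·log₁₀(22.4/2.6) = 75.3 − 18.71 = 56.59 dB.
vacuum pump: 89.6 − 20·log₁₀(31.1/2.6) = 89.6 − 21.56 = 68.04 dB.
chiller: 85.9 − 20·log₁₀(5.0/2.6) = 85.9 − 5.68 = 80.22 dB.
Σ 10^(L/10) = 1.120e+08 → L_total = 10·log₁₀(1.120e+08) = 80.49 dB.

80.5 dB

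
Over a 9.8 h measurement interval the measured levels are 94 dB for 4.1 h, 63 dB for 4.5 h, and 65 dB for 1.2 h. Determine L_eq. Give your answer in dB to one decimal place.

90.2 dB

Weight each interval's intensity by its duration and average over T = 9.8 h:
Σ tᵢ·10^(Lᵢ/10) = 4.1·10^(94/10) + 4.5·10^(63/10) + 1.2·10^(65/10) = 1.031e+10.
L_eq = 10·log₁₀(1.031e+10/9.8) = 90.22 dB.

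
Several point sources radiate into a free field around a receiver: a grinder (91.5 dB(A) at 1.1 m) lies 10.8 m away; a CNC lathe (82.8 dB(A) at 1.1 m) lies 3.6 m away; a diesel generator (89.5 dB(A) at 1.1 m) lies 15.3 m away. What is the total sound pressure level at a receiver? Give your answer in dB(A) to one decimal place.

75.7 dB(A)

Apply inverse-square spreading to bring every level to the receiver, then sum 10^(L/10).
grinder: 91.5 − 20·log₁₀(10.8/1.1) = 91.5 − 19.84 = 71.66 dB(A).
CNC lathe: 82.8 − 20·log₁₀(3.6/1.1) = 82.8 − 10.30 = 72.50 dB(A).
diesel generator: 89.5 − 20·log₁₀(15.3/1.1) = 89.5 − 22.87 = 66.63 dB(A).
Σ 10^(L/10) = 3.705e+07 → L_total = 10·log₁₀(3.705e+07) = 75.69 dB(A).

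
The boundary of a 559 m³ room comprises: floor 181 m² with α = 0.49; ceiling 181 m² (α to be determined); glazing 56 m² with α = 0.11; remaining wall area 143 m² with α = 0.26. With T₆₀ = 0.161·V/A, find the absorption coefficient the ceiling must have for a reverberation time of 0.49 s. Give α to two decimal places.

0.29

A = 0.161·V/T₆₀ = 0.161·559/0.49 = 183.67 m² sabins.
Absorption from the other surfaces = 181·0.49 + 56·0.11 + 143·0.26 = 132.03 m², so the ceiling must supply 51.64 m² over 181 m².
α = 51.64/181 = 0.285.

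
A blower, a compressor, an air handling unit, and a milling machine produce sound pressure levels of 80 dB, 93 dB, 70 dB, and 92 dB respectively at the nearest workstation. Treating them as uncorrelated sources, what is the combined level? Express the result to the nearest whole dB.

96 dB

For uncorrelated sources the intensities add, so convert each level to linear form, sum, and take 10·log₁₀ of the total.
Σ 10^(L/10) = 10^(80/10) + 10^(93/10) + 10^(70/10) + 10^(92/10) = 3.690e+09.
L_total = 10·log₁₀(3.690e+09) = 95.67 dB.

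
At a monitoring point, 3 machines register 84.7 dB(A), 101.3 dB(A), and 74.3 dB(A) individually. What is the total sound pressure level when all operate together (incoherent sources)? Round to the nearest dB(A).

Incoherent sources combine by intensity addition: L_total = 10·log₁₀(Σ 10^(L_i/10)).
Σ 10^(L/10) = 10^(84.7/10) + 10^(101.3/10) + 10^(74.3/10) = 1.381e+10.
L_total = 10·log₁₀(1.381e+10) = 101.40 dB(A).

101 dB(A)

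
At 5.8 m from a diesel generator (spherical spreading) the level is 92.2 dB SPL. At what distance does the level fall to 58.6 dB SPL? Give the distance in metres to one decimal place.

Point-source spreading drops the level by 20·log₁₀(r₂/r₁); inverting, r₂/r₁ = 10^(ΔL/20).
r₂ = 5.8·10^((92.2−58.6)/20) = 5.8·10^(33.6/20) = 277.61 m.

277.6 m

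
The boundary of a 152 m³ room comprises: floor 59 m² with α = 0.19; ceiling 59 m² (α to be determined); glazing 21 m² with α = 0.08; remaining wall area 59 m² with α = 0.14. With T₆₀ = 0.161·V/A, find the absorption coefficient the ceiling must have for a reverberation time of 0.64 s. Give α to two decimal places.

0.29

A = 0.161·V/T₆₀ = 0.161·152/0.64 = 38.24 m² sabins.
Absorption from the other surfaces = 59·0.19 + 21·0.08 + 59·0.14 = 21.15 m², so the ceiling must supply 17.09 m² over 59 m².
α = 17.09/59 = 0.290.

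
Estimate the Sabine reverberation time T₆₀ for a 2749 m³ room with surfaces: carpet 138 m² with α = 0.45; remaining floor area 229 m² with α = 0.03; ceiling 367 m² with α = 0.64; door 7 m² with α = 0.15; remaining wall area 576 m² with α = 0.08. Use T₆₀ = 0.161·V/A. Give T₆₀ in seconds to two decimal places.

1.26 s

Summing Sᵢαᵢ: 138·0.45 + 229·0.03 + 367·0.64 + 7·0.15 + 576·0.08 = 350.98 m².
T₆₀ = 0.161 × 2749 / 350.98 = 1.261 s.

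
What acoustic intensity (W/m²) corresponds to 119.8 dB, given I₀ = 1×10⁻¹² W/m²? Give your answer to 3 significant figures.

L = 10·log₁₀(I/I₀) ⇒ I = I₀·10^(L/10) = 10⁻¹² × 10^11.98.

0.955 W/m²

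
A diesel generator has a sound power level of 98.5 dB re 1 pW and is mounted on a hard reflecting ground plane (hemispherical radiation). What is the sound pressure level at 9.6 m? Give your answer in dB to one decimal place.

70.9 dB

Free-field hemispherical radiation: L_p = L_w − 10·log₁₀(2π·r²), r = 9.6 m.
2π·r² = 579.1 m², 10·log₁₀ of that is 27.627 dB.
L_p = 98.5 − 27.627 = 70.87 dB.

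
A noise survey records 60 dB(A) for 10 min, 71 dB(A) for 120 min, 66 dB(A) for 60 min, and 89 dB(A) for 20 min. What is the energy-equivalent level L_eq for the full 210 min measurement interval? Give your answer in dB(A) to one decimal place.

79.2 dB(A)

Weight each interval's intensity by its duration and average over T = 210 min:
Σ tᵢ·10^(Lᵢ/10) = 10·10^(60/10) + 120·10^(71/10) + 60·10^(66/10) + 20·10^(89/10) = 1.765e+10.
L_eq = 10·log₁₀(1.765e+10/210) = 79.24 dB(A).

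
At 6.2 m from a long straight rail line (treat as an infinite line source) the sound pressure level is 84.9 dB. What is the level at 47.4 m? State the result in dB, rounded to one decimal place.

Cylindrical spreading from a line source gives a 10·log₁₀(r₂/r₁) drop.
L₂ = 84.9 − 10·log₁₀(47.4/6.2) = 84.9 − 8.834 = 76.07 dB.

76.1 dB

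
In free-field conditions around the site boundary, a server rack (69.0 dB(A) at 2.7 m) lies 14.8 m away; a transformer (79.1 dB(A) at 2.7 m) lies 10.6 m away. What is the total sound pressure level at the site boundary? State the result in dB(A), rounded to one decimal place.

67.4 dB(A)

Propagate each source to the receiver with L = L_ref − 20·log₁₀(r/r_ref), then add intensities.
server rack: 69.0 − 20·log₁₀(14.8/2.7) = 69.0 − 14.78 = 54.22 dB(A).
transformer: 79.1 − 20·log₁₀(10.6/2.7) = 79.1 − 11.88 = 67.22 dB(A).
Σ 10^(L/10) = 5.538e+06 → L_total = 10·log₁₀(5.538e+06) = 67.43 dB(A).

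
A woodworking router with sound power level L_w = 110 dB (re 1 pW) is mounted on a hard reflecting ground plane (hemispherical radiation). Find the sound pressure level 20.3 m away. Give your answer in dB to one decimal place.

The power spreads over a hemisphere of area 2π·r², so L_p = L_w − 10·log₁₀(2π·r²).
2π·r² = 2589 m², 10·log₁₀ of that is 34.132 dB.
L_p = 110 − 34.132 = 75.87 dB.

75.9 dB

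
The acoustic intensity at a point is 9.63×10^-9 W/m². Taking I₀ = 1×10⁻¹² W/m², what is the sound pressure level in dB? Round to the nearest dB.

40 dB

L = 10·log₁₀(I/I₀) = 10·log₁₀(9.63×10^-9/10⁻¹²) = 10·log₁₀(9.63×10^3).
L = 10·(0.9836 + 3) = 39.84 dB.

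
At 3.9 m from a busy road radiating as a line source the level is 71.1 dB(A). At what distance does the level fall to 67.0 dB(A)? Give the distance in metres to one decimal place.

Line-source spreading drops the level by 10·log₁₀(r₂/r₁); inverting, r₂/r₁ = 10^(ΔL/10).
r₂ = 3.9·10^((71.1−67.0)/10) = 3.9·10^(4.1/10) = 10.02 m.

10.0 m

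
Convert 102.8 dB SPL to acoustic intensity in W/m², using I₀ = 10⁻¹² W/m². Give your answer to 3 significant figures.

I = I₀·10^(L/10) = 10⁻¹² × 10^(102.8/10) = 10^(-1.720).

0.0191 W/m²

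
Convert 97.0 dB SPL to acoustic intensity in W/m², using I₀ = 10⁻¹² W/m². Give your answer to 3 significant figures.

0.00501 W/m²

L = 10·log₁₀(I/I₀) ⇒ I = I₀·10^(L/10) = 10⁻¹² × 10^9.70.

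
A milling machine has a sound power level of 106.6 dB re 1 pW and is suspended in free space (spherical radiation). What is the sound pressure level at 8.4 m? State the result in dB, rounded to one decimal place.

Free-field spherical radiation: L_p = L_w − 10·log₁₀(4π·r²), r = 8.4 m.
4π·r² = 886.7 m², 10·log₁₀ of that is 29.478 dB.
L_p = 106.6 − 29.478 = 77.12 dB.

77.1 dB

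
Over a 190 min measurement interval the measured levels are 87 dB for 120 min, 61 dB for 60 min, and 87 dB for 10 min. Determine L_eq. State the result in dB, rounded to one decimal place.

L_eq = 10·log₁₀[(1/T)·Σ tᵢ·10^(Lᵢ/10)] with T = 190 min.
Σ tᵢ·10^(Lᵢ/10) = 120·10^(87/10) + 60·10^(61/10) + 10·10^(87/10) = 6.523e+10.
L_eq = 10·log₁₀(6.523e+10/190) = 85.36 dB.

85.4 dB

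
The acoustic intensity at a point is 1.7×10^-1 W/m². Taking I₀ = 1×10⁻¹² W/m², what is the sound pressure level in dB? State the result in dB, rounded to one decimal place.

L = 10·log₁₀(I/I₀) = 10·log₁₀(1.7×10^-1/10⁻¹²) = 10·log₁₀(1.7×10^11).
L = 10·(0.2304 + 11) = 112.30 dB.

112.3 dB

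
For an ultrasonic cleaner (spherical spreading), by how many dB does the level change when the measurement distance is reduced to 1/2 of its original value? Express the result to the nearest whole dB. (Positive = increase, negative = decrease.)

+6 dB

A point source loses 6 dB per doubling of distance; generally ΔL = −20·log₁₀(r₂/r₁).
ΔL = −20·log₁₀(0.5) = +6.02 dB.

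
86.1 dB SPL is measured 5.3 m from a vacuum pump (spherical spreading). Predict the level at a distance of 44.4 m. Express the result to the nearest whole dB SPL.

Spherical spreading from a point source gives a 20·log₁₀(r₂/r₁) drop.
L₂ = 86.1 − 20·log₁₀(44.4/5.3) = 86.1 − 18.462 = 67.64 dB SPL.

68 dB SPL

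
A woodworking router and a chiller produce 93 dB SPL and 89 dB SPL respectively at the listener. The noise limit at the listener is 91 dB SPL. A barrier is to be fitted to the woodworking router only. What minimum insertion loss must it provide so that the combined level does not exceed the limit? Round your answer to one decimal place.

6.3 dB

Fixed contribution from the other source: Σ 10^(L/10) = 10^(89/10) = 7.943e+08 (89.00 dB SPL).
The limit corresponds to 10^(91/10) = 1.259e+09; subtracting the fixed part leaves 4.646e+08 for the woodworking router, i.e. 86.67 dB SPL.
So the woodworking router must be reduced from 93 to 86.67 dB SPL: IL = 6.33 dB.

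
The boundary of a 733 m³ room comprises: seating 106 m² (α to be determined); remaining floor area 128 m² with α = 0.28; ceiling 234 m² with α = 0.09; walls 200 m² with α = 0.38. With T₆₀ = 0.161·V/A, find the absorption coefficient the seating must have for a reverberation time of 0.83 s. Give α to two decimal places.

From T₆₀ = 0.161·V/A, the target T₆₀ = 0.83 s needs A = 0.161·733/0.83 = 142.18 m².
Absorption from the other surfaces = 128·0.28 + 234·0.09 + 200·0.38 = 132.90 m², so the seating must supply 9.28 m² over 106 m².
α = 9.28/106 = 0.088.

0.09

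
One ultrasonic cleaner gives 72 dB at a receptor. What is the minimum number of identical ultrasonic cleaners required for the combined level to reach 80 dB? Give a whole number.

7

Need L₁ + 10·log₁₀ N ≥ 80, i.e. log₁₀ N ≥ 0.80.
N ≥ 10^(8.0/10) = 6.310, so N = 7.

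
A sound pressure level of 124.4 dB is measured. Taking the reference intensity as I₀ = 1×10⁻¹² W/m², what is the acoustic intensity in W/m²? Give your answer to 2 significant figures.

2.8 W/m²

I = I₀·10^(L/10) = 10⁻¹² × 10^(124.4/10) = 10^(0.440).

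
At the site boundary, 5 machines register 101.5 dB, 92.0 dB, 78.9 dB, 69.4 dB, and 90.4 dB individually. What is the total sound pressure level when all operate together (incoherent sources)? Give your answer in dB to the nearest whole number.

102 dB

For uncorrelated sources the intensities add, so convert each level to linear form, sum, and take 10·log₁₀ of the total.
Σ 10^(L/10) = 10^(101.5/10) + 10^(92.0/10) + 10^(78.9/10) + 10^(69.4/10) + 10^(90.4/10) = 1.689e+10.
L_total = 10·log₁₀(1.689e+10) = 102.28 dB.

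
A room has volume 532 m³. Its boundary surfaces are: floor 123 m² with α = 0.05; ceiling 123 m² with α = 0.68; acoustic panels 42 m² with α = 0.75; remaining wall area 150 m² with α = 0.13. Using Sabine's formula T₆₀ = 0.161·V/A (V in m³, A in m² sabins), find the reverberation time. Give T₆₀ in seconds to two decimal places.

0.61 s

Summing Sᵢαᵢ: 123·0.05 + 123·0.68 + 42·0.75 + 150·0.13 = 140.79 m².
T₆₀ = 0.161·V/A = 0.161·532/140.79 = 0.608 s.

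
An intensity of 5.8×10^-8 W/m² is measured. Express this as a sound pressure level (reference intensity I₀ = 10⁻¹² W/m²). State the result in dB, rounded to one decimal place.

47.6 dB

L = 10·log₁₀(I/I₀) = 10·log₁₀(5.8×10^-8/10⁻¹²) = 10·log₁₀(5.8×10^4).
L = 10·(0.7634 + 4) = 47.63 dB.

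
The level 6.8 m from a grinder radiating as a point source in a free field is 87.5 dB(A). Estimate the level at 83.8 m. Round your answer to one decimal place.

For a point source, L₂ = L₁ − 20·log₁₀(r₂/r₁).
L₂ = 87.5 − 20·log₁₀(83.8/6.8) = 87.5 − 21.815 = 65.69 dB(A).

65.7 dB(A)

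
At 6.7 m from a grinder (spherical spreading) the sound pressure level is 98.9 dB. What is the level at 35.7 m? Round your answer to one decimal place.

For a point source, L₂ = L₁ − 20·log₁₀(r₂/r₁).
L₂ = 98.9 − 20·log₁₀(35.7/6.7) = 98.9 − 14.532 = 84.37 dB.

84.4 dB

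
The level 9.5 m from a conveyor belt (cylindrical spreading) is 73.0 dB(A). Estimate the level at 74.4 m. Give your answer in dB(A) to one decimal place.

Line-source attenuation: ΔL = 10·log₁₀(r₂/r₁) = 10·log₁₀(74.4/9.5) = 8.938 dB.
L₂ = 73.0 − 10·log₁₀(74.4/9.5) = 73.0 − 8.938 = 64.06 dB(A).

64.1 dB(A)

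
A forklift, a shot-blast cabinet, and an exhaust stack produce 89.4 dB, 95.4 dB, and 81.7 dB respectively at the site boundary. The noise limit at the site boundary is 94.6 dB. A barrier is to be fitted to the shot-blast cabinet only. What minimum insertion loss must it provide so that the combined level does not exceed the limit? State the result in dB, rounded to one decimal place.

Fixed contribution from the other sources: Σ 10^(L/10) = 10^(89.4/10) + 10^(81.7/10) = 1.019e+09 (90.08 dB).
The limit corresponds to 10^(94.6/10) = 2.884e+09; subtracting the fixed part leaves 1.865e+09 for the shot-blast cabinet, i.e. 92.71 dB.
Required insertion loss = 95.4 − 92.71 = 2.69 dB.

2.7 dB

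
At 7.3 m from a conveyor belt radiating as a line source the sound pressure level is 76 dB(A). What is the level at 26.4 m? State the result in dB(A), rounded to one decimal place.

For a line source, L₂ = L₁ − 10·log₁₀(r₂/r₁).
L₂ = 76 − 10·log₁₀(26.4/7.3) = 76 − 5.583 = 70.42 dB(A).

70.4 dB(A)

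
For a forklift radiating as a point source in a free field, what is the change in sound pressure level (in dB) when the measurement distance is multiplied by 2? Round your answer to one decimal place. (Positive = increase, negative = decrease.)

-6.0 dB

Point-source spreading: ΔL = −20·log₁₀(r₂/r₁).
ΔL = −20·log₁₀(2) = -6.02 dB.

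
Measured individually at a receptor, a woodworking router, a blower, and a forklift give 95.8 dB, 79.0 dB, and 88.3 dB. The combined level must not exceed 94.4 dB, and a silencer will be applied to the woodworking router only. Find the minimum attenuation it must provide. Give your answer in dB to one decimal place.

Fixed contribution from the other sources: Σ 10^(L/10) = 10^(79.0/10) + 10^(88.3/10) = 7.555e+08 (88.78 dB).
The limit corresponds to 10^(94.4/10) = 2.754e+09; subtracting the fixed part leaves 1.999e+09 for the woodworking router, i.e. 93.01 dB.
So the woodworking router must be reduced from 95.8 to 93.01 dB: IL = 2.79 dB.

2.8 dB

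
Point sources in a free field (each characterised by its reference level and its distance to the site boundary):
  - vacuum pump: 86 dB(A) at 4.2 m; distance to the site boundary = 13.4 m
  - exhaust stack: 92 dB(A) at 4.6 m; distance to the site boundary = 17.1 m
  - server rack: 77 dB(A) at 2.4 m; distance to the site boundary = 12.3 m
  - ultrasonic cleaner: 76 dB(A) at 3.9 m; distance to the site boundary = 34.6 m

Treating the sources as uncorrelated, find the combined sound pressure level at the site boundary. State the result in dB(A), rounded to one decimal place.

81.9 dB(A)

Propagate each source to the receiver with L = L_ref − 20·log₁₀(r/r_ref), then add intensities.
vacuum pump: 86 − 20·log₁₀(13.4/4.2) = 86 − 10.08 = 75.92 dB(A).
exhaust stack: 92 − 20·log₁₀(17.1/4.6) = 92 − 11.40 = 80.60 dB(A).
server rack: 77 − 20·log₁₀(12.3/2.4) = 77 − 14.19 = 62.81 dB(A).
ultrasonic cleaner: 76 − 20·log₁₀(34.6/3.9) = 76 − 18.96 = 57.04 dB(A).
Σ 10^(L/10) = 1.562e+08 → L_total = 10·log₁₀(1.562e+08) = 81.94 dB(A).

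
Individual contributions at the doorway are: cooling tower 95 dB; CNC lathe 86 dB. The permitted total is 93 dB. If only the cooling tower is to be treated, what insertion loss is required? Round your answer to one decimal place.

3.0 dB

The untreated sources together contribute 10^(86/10) = 3.981e+08, i.e. 86.00 dB.
The limit corresponds to 10^(93/10) = 1.995e+09; subtracting the fixed part leaves 1.597e+09 for the cooling tower, i.e. 92.03 dB.
So the cooling tower must be reduced from 95 to 92.03 dB: IL = 2.97 dB.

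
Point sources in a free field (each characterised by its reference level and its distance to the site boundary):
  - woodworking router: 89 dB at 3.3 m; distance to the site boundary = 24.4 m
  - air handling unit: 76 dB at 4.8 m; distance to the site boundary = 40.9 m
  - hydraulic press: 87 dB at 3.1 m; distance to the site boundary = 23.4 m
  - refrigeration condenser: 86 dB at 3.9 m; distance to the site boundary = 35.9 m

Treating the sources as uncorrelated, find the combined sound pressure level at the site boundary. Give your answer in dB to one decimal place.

74.6 dB

First find each source's level at the receiver (point-source: −20·log₁₀(r/r_ref)), then combine on an intensity basis.
woodworking router: 89 − 20·log₁₀(24.4/3.3) = 89 − 17.38 = 71.62 dB.
air handling unit: 76 − 20·log₁₀(40.9/4.8) = 76 − 18.61 = 57.39 dB.
hydraulic press: 87 − 20·log₁₀(23.4/3.1) = 87 − 17.56 = 69.44 dB.
refrigeration condenser: 86 − 20·log₁₀(35.9/3.9) = 86 − 19.28 = 66.72 dB.
Σ 10^(L/10) = 2.857e+07 → L_total = 10·log₁₀(2.857e+07) = 74.56 dB.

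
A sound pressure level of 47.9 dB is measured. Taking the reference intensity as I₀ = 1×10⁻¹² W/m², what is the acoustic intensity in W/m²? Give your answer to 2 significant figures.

I/I₀ = 10^(47.9/10) = 6.166e+04, so I = 6.166e+04 × 10⁻¹² W/m².

6.2e-08 W/m²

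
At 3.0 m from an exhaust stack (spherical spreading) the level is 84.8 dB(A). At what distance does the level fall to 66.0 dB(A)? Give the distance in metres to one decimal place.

26.1 m

For a point source L₁ − L₂ = 20·log₁₀(r₂/r₁), so r₂ = r₁·10^((L₁−L₂)/20).
r₂ = 3.0·10^((84.8−66.0)/20) = 3.0·10^(18.8/20) = 26.13 m.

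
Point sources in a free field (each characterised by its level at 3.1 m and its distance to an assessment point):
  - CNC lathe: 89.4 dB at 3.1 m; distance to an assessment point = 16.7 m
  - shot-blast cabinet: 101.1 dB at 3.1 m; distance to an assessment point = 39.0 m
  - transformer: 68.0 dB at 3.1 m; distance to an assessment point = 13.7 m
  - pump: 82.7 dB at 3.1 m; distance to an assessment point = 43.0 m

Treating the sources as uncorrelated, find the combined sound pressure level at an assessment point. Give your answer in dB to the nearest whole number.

81 dB

Propagate each source to the receiver with L = L_ref − 20·log₁₀(r/r_ref), then add intensities.
CNC lathe: 89.4 − 20·log₁₀(16.7/3.1) = 89.4 − 14.63 = 74.77 dB.
shot-blast cabinet: 101.1 − 20·log₁₀(39.0/3.1) = 101.1 − 21.99 = 79.11 dB.
transformer: 68.0 − 20·log₁₀(13.7/3.1) = 68.0 − 12.91 = 55.09 dB.
pump: 82.7 − 20·log₁₀(43.0/3.1) = 82.7 − 22.84 = 59.86 dB.
Σ 10^(L/10) = 1.127e+08 → L_total = 10·log₁₀(1.127e+08) = 80.52 dB.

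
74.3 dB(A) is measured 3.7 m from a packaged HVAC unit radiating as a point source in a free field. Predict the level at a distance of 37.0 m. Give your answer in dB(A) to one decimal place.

54.3 dB(A)

For a point source, L₂ = L₁ − 20·log₁₀(r₂/r₁).
L₂ = 74.3 − 20·log₁₀(37.0/3.7) = 74.3 − 20.000 = 54.30 dB(A).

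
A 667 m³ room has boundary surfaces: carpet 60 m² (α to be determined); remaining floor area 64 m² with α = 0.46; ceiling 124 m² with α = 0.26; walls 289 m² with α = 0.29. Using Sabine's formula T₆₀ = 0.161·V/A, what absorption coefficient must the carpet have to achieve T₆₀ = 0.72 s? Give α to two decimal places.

0.06

A = 0.161·V/T₆₀ = 0.161·667/0.72 = 149.15 m² sabins.
Absorption from the other surfaces = 64·0.46 + 124·0.26 + 289·0.29 = 145.49 m², so the carpet must supply 3.66 m² over 60 m².
α = 3.66/60 = 0.061.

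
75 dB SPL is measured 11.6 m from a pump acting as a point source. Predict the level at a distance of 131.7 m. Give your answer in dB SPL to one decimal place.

Point-source attenuation: ΔL = 20·log₁₀(r₂/r₁) = 20·log₁₀(131.7/11.6) = 21.103 dB.
L₂ = 75 − 20·log₁₀(131.7/11.6) = 75 − 21.103 = 53.90 dB SPL.

53.9 dB SPL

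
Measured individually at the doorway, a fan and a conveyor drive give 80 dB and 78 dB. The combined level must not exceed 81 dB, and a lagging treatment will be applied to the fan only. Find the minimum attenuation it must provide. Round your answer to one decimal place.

2.0 dB

The untreated sources together contribute 10^(78/10) = 6.310e+07, i.e. 78.00 dB.
The limit corresponds to 10^(81/10) = 1.259e+08; subtracting the fixed part leaves 6.280e+07 for the fan, i.e. 77.98 dB.
Required insertion loss = 80 − 77.98 = 2.02 dB.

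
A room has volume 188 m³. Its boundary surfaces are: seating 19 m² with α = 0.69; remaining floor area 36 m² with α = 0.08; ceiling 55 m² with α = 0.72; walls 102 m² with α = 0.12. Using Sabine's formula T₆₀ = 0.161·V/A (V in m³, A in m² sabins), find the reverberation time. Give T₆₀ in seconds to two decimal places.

A = Σ Sᵢαᵢ = 19·0.69 + 36·0.08 + 55·0.72 + 102·0.12 = 67.83 m².
T₆₀ = 0.161 × 188 / 67.83 = 0.446 s.

0.45 s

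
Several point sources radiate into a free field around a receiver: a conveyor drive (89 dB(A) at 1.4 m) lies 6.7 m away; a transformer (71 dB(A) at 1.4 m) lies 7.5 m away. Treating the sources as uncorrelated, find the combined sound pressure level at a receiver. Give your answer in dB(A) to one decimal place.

75.5 dB(A)

First find each source's level at the receiver (point-source: −20·log₁₀(r/r_ref)), then combine on an intensity basis.
conveyor drive: 89 − 20·log₁₀(6.7/1.4) = 89 − 13.60 = 75.40 dB(A).
transformer: 71 − 20·log₁₀(7.5/1.4) = 71 − 14.58 = 56.42 dB(A).
Σ 10^(L/10) = 3.512e+07 → L_total = 10·log₁₀(3.512e+07) = 75.46 dB(A).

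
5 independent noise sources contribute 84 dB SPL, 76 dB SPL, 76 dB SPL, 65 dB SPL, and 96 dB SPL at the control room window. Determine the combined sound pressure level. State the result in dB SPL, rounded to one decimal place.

Incoherent sources combine by intensity addition: L_total = 10·log₁₀(Σ 10^(L_i/10)).
Σ 10^(L/10) = 10^(84/10) + 10^(76/10) + 10^(76/10) + 10^(65/10) + 10^(96/10) = 4.315e+09.
L_total = 10·log₁₀(4.315e+09) = 96.35 dB SPL.

96.3 dB SPL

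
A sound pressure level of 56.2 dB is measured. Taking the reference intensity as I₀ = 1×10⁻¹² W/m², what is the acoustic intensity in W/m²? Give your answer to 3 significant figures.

4.17e-07 W/m²

L = 10·log₁₀(I/I₀) ⇒ I = I₀·10^(L/10) = 10⁻¹² × 10^5.62.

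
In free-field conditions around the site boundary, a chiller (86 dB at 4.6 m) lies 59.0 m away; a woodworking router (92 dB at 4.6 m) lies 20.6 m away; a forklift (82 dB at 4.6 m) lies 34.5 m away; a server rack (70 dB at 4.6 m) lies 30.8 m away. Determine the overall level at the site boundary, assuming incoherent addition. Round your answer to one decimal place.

First find each source's level at the receiver (point-source: −20·log₁₀(r/r_ref)), then combine on an intensity basis.
chiller: 86 − 20·log₁₀(59.0/4.6) = 86 − 22.16 = 63.84 dB.
woodworking router: 92 − 20·log₁₀(20.6/4.6) = 92 − 13.02 = 78.98 dB.
forklift: 82 − 20·log₁₀(34.5/4.6) = 82 − 17.50 = 64.50 dB.
server rack: 70 − 20·log₁₀(30.8/4.6) = 70 − 16.52 = 53.48 dB.
Σ 10^(L/10) = 8.449e+07 → L_total = 10·log₁₀(8.449e+07) = 79.27 dB.

79.3 dB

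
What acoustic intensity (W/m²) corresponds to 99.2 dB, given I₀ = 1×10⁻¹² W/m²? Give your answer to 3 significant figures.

I = I₀·10^(L/10) = 10⁻¹² × 10^(99.2/10) = 10^(-2.080).

0.00832 W/m²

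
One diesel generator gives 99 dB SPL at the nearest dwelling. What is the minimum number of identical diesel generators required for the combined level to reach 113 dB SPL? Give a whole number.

26

Need L₁ + 10·log₁₀ N ≥ 113, i.e. log₁₀ N ≥ 1.40.
N ≥ 10^(14.0/10) = 25.119, so N = 26.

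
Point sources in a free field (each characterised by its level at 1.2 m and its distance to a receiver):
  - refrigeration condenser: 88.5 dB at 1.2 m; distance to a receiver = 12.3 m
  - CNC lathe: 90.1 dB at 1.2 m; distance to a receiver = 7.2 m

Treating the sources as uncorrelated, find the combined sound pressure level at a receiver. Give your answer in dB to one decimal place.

75.5 dB

Apply inverse-square spreading to bring every level to the receiver, then sum 10^(L/10).
refrigeration condenser: 88.5 − 20·log₁₀(12.3/1.2) = 88.5 − 20.21 = 68.29 dB.
CNC lathe: 90.1 − 20·log₁₀(7.2/1.2) = 90.1 − 15.56 = 74.54 dB.
Σ 10^(L/10) = 3.516e+07 → L_total = 10·log₁₀(3.516e+07) = 75.46 dB.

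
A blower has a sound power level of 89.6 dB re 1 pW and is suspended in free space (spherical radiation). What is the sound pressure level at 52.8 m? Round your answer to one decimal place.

L_p = L_w − 10·log₁₀(4π·r²) with r = 52.8 m.
4π·r² = 3.503e+04 m², 10·log₁₀ of that is 45.445 dB.
L_p = 89.6 − 45.445 = 44.16 dB.

44.2 dB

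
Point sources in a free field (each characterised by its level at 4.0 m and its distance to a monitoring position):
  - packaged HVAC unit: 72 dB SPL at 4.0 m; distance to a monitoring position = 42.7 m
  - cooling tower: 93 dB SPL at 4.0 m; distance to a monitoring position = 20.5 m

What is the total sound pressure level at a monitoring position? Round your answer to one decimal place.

First find each source's level at the receiver (point-source: −20·log₁₀(r/r_ref)), then combine on an intensity basis.
packaged HVAC unit: 72 − 20·log₁₀(42.7/4.0) = 72 − 20.57 = 51.43 dB SPL.
cooling tower: 93 − 20·log₁₀(20.5/4.0) = 93 − 14.19 = 78.81 dB SPL.
Σ 10^(L/10) = 7.610e+07 → L_total = 10·log₁₀(7.610e+07) = 78.81 dB SPL.

78.8 dB SPL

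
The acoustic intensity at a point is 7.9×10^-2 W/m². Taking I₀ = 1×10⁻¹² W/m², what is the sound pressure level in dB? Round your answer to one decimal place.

109.0 dB

I/I₀ = 7.9×10^-2/10⁻¹² = 7.9×10^10, and L = 10·log₁₀(I/I₀).
L = 10·(0.8976 + 10) = 108.98 dB.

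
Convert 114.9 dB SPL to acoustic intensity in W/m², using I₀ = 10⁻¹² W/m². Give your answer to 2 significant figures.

I/I₀ = 10^(114.9/10) = 3.09e+11, so I = 3.09e+11 × 10⁻¹² W/m².

0.31 W/m²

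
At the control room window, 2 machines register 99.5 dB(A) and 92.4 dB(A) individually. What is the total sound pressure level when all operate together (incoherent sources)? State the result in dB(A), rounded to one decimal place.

Incoherent sources combine by intensity addition: L_total = 10·log₁₀(Σ 10^(L_i/10)).
Σ 10^(L/10) = 10^(99.5/10) + 10^(92.4/10) = 1.065e+10.
L_total = 10·log₁₀(1.065e+10) = 100.27 dB(A).

100.3 dB(A)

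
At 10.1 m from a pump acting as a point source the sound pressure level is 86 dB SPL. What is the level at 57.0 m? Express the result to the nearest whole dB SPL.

Spherical spreading from a point source gives a 20·log₁₀(r₂/r₁) drop.
L₂ = 86 − 20·log₁₀(57.0/10.1) = 86 − 15.031 = 70.97 dB SPL.

71 dB SPL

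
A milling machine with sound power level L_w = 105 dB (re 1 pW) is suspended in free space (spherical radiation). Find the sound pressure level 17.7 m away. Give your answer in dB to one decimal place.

Free-field spherical radiation: L_p = L_w − 10·log₁₀(4π·r²), r = 17.7 m.
4π·r² = 3937 m², 10·log₁₀ of that is 35.952 dB.
L_p = 105 − 35.952 = 69.05 dB.

69.0 dB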